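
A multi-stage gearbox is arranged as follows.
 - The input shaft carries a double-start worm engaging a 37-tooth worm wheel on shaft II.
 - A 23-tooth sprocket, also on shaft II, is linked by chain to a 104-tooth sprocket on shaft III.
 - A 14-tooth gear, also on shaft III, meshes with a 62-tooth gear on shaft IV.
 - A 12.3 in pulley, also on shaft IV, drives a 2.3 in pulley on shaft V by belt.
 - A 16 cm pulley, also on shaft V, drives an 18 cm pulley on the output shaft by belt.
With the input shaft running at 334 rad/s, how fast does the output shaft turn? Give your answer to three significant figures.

4.29 rad/s

Worm: ratio = 37/2 = 18.5, so shaft II turns at 334 / 18.5 = 18.054 rad/s.
Chain: ratio = 104/23 = 4.5217, so shaft III turns at 18.054 / 4.5217 = 3.9927 rad/s.
Gear mesh: ratio = 62/14 = 4.4286, so shaft IV turns at 3.9927 / 4.4286 = 0.90158 rad/s.
Belt: ratio = 2.3/12.3 = 0.18699, so shaft V turns at 0.90158 / 0.18699 = 4.8215 rad/s.
Belt: ratio = 18/16 = 1.125, so the output shaft turns at 4.8215 / 1.125 = 4.2858 rad/s.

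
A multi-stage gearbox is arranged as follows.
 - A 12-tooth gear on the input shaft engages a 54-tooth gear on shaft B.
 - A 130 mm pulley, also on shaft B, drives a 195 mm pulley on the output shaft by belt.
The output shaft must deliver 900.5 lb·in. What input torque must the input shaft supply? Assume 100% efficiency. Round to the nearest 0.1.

133.4 lb·in

Overall ratio R = 4.5 × 1.5 = 6.75.
Input torque = output torque / R = 900.5 / 6.75 = 133.41 lb·in.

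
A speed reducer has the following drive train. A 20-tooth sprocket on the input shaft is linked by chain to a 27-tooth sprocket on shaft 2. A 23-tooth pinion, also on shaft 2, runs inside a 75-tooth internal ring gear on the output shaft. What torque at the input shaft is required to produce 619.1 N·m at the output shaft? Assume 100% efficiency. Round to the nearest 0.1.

Overall ratio R = 1.35 × 3.2609 = 4.4022.
Input torque = output torque / R = 619.1 / 4.4022 = 140.64 N·m.

140.6 N·m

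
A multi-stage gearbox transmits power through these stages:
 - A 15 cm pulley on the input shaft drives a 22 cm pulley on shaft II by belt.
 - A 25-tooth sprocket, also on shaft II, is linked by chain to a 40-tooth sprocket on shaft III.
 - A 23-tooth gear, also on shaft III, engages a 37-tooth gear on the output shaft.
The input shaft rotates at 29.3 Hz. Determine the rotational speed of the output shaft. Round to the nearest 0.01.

7.76 Hz

Belt: ratio = 22/15 = 1.4667, so shaft II turns at 29.3 / 1.4667 = 19.977 Hz.
Chain: ratio = 40/25 = 1.6, so shaft III turns at 19.977 / 1.6 = 12.486 Hz.
Gear mesh: ratio = 37/23 = 1.6087, so the output shaft turns at 12.486 / 1.6087 = 7.7614 Hz.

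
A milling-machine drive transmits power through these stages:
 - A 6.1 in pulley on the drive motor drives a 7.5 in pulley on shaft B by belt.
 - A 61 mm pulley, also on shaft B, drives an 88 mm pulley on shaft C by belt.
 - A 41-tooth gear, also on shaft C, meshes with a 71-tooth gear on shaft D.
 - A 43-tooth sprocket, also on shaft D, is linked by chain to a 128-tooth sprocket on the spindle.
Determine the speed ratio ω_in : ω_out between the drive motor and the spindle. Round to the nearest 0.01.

9.14

Each stage contributes driven/driver: belt 7.5/6.1 = 1.2295, belt 88/61 = 1.4426, gear mesh 71/41 = 1.7317, chain 128/43 = 2.9767.
Overall: 1.2295 × 1.4426 × 1.7317 × 2.9767 = 9.1432.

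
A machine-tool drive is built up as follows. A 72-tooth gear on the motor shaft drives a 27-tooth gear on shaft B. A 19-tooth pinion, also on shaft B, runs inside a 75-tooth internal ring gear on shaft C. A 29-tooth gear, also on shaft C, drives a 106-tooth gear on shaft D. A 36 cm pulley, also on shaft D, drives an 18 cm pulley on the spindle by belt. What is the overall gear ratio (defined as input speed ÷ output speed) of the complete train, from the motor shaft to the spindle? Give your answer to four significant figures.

2.705

Each stage contributes driven/driver: gear mesh 27/72 = 0.375, internal gear 75/19 = 3.9474, gear mesh 106/29 = 3.6552, belt 18/36 = 0.5.
Overall: 0.375 × 3.9474 × 3.6552 × 0.5 = 2.7053.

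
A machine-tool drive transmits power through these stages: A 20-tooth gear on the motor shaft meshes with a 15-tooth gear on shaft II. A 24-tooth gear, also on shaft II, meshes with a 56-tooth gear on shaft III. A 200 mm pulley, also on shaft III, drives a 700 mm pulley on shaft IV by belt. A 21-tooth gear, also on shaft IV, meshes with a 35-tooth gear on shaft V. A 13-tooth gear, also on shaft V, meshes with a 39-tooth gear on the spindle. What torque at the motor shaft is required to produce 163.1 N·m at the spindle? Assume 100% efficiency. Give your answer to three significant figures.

5.33 N·m

Overall ratio R = 0.75 × 2.3333 × 3.5 × 1.6667 × 3 = 30.625.
Input torque = output torque / R = 163.1 / 30.625 = 5.3257 N·m.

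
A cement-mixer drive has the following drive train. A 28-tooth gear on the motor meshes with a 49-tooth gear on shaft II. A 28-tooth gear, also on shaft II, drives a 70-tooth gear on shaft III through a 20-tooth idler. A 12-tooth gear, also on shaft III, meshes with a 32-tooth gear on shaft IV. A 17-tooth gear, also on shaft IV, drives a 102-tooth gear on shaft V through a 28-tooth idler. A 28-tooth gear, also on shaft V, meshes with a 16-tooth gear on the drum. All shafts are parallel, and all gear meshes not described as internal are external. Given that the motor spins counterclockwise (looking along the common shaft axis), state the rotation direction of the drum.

the motor → shaft II: external mesh, 1 reversal → CW.
shaft II → shaft III: driver → idler → driven is 2 external meshes, 2 reversals → CW.
shaft III → shaft IV: external mesh, 1 reversal → CCW.
shaft IV → shaft V: driver → idler → driven is 2 external meshes, 2 reversals → CCW.
shaft V → the drum: external mesh, 1 reversal → CW.
7 reversals in total — an odd number — so the drum turns opposite to the motor.

clockwise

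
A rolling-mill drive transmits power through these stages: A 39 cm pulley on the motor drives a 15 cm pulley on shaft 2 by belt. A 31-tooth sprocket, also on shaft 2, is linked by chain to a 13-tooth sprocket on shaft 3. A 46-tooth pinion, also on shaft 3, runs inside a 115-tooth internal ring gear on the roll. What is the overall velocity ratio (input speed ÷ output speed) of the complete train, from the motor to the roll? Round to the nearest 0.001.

0.403

Each stage contributes driven/driver: belt 15/39 = 0.38462, chain 13/31 = 0.41935, internal gear 115/46 = 2.5.
Overall: 0.38462 × 0.41935 × 2.5 = 0.40323.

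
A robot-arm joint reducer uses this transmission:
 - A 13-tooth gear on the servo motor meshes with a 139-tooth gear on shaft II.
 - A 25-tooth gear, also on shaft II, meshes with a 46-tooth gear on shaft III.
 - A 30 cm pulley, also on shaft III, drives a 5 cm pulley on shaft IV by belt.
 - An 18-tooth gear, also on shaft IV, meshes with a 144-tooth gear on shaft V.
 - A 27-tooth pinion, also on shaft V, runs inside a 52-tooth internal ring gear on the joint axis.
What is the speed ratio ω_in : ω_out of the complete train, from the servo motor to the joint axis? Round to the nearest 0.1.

50.5

Each stage contributes driven/driver: gear mesh 139/13 = 10.692, gear mesh 46/25 = 1.84, belt 5/30 = 0.16667, gear mesh 144/18 = 8, internal gear 52/27 = 1.9259.
Overall: 10.692 × 1.84 × 0.16667 × 8 × 1.9259 = 50.52.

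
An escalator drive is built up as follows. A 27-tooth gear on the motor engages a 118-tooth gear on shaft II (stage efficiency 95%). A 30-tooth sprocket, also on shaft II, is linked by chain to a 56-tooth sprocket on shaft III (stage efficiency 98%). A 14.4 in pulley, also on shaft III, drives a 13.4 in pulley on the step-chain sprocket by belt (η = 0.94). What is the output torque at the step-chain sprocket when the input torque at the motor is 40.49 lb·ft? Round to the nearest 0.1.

269.0 lb·ft

Gear mesh: ratio = 118/27 = 4.3704; torque at shaft II = 40.49 × 4.3704 × 0.95 = 168.11 lb·ft.
Chain: ratio = 56/30 = 1.8667; torque at shaft III = 168.11 × 1.8667 × 0.98 = 307.53 lb·ft.
Belt: ratio = 13.4/14.4 = 0.93056; torque at the step-chain sprocket = 307.53 × 0.93056 × 0.94 = 269 lb·ft.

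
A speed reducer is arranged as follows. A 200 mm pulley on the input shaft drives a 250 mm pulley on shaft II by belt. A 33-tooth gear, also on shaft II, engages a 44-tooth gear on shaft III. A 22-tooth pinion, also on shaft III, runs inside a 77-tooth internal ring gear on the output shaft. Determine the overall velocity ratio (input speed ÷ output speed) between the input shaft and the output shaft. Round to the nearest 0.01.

Each stage contributes driven/driver: belt 250/200 = 1.25, gear mesh 44/33 = 1.3333, internal gear 77/22 = 3.5.
Overall: 1.25 × 1.3333 × 3.5 = 5.8333.

5.83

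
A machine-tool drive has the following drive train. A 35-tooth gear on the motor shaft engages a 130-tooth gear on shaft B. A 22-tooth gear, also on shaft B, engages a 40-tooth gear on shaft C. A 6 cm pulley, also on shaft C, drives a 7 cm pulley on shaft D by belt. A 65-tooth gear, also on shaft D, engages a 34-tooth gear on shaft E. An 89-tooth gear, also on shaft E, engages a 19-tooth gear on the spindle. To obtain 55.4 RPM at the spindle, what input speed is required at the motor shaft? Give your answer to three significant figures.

Overall ratio R = 3.7143 × 1.8182 × 1.1667 × 0.52308 × 0.21348 = 0.87981.
Required input speed = output speed × R = 55.4 × 0.87981 = 48.741 RPM.

48.7 RPM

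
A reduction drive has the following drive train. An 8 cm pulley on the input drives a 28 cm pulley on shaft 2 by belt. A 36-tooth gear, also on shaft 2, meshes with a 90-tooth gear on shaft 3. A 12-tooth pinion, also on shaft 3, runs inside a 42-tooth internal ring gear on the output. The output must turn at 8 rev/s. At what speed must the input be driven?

Overall ratio R = 3.5 × 2.5 × 3.5 = 30.625.
Required input speed = output speed × R = 8 × 30.625 = 245 rev/s.

245 rev/s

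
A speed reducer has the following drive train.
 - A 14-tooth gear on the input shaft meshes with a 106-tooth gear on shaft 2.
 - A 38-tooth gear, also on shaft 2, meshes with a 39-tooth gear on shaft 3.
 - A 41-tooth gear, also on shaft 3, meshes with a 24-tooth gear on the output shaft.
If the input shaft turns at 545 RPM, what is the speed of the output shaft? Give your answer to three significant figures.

120 RPM

the input shaft → shaft 2 (gear mesh, 106/14): 545 ÷ 7.5714 = 71.981 RPM
shaft 2 → shaft 3 (gear mesh, 39/38): 71.981 ÷ 1.0263 = 70.135 RPM
shaft 3 → the output shaft (gear mesh, 24/41): 70.135 ÷ 0.58537 = 119.81 RPM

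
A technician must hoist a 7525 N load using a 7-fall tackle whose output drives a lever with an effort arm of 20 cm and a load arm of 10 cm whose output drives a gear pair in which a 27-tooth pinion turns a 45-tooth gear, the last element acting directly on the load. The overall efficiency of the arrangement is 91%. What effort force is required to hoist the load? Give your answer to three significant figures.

Block-and-tackle MA = number of supporting rope parts = 7.
Lever MA = effort arm / load arm = 20/10 = 2.
Gear pair MA = 45/27 = 1.6667.
Combined ideal MA = 7 × 2 × 1.6667 = 23.333.
Actual MA = 23.333 × 0.91 = 21.233.
Effort = load / actual MA = 7525 / 21.233 = 354.4 N.

354 N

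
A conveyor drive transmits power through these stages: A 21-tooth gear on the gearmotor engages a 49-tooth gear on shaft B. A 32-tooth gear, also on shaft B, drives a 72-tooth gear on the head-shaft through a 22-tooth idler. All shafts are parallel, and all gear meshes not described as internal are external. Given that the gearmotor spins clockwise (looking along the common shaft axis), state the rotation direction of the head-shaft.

counterclockwise

the gearmotor → shaft B: external mesh, 1 reversal → CCW.
shaft B → the head-shaft: driver → idler → driven is 2 external meshes, 2 reversals → CCW.
3 reversals in total — an odd number — so the head-shaft turns opposite to the gearmotor.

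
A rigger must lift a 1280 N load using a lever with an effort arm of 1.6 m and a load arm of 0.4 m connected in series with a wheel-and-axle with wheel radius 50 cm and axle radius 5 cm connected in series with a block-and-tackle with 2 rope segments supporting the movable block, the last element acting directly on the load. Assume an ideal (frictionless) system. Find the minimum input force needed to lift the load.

16 N

Lever MA = effort arm / load arm = 1.6/0.4 = 4.
Wheel-and-axle MA = R/r = 50/5 = 10.
Block-and-tackle MA = number of supporting rope parts = 2.
Combined ideal MA = 4 × 10 × 2 = 80.
Effort = load / MA = 1280 / 80 = 16 N.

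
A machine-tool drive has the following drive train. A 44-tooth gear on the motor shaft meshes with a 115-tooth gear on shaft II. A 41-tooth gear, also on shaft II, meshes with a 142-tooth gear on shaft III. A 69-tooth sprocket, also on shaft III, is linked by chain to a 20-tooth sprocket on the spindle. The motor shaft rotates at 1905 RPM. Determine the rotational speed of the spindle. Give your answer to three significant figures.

the motor shaft → shaft II (gear mesh, 115/44): 1905 ÷ 2.6136 = 728.87 RPM
shaft II → shaft III (gear mesh, 142/41): 728.87 ÷ 3.4634 = 210.45 RPM
shaft III → the spindle (chain, 20/69): 210.45 ÷ 0.28986 = 726.05 RPM

726 RPM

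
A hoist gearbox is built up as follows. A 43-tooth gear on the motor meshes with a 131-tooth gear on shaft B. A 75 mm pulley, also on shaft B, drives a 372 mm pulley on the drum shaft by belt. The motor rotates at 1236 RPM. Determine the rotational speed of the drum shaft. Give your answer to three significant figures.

81.8 RPM

the motor → shaft B (gear mesh, 131/43): 1236 ÷ 3.0465 = 405.71 RPM
shaft B → the drum shaft (belt, 372/75): 405.71 ÷ 4.96 = 81.796 RPM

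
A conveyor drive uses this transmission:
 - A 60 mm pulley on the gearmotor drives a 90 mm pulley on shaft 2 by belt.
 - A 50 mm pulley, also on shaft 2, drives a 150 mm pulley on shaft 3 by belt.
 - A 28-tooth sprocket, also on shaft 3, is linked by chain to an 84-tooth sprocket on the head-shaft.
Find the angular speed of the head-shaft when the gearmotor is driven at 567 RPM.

42 RPM

the gearmotor → shaft 2 (belt, 90/60): 567 ÷ 1.5 = 378 RPM
shaft 2 → shaft 3 (belt, 150/50): 378 ÷ 3 = 126 RPM
shaft 3 → the head-shaft (chain, 84/28): 126 ÷ 3 = 42 RPM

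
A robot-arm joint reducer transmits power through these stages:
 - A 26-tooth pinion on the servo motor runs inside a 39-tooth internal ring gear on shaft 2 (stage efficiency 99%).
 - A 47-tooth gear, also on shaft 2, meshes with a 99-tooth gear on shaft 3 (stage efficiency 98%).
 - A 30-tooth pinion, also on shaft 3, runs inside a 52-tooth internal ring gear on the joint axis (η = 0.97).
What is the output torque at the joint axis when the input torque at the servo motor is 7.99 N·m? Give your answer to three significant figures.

41.2 N·m

Internal gear: ratio = 39/26 = 1.5; torque at shaft 2 = 7.99 × 1.5 × 0.99 = 11.865 N·m.
Gear mesh: ratio = 99/47 = 2.1064; torque at shaft 3 = 11.865 × 2.1064 × 0.98 = 24.493 N·m.
Internal gear: ratio = 52/30 = 1.7333; torque at the joint axis = 24.493 × 1.7333 × 0.97 = 41.18 N·m.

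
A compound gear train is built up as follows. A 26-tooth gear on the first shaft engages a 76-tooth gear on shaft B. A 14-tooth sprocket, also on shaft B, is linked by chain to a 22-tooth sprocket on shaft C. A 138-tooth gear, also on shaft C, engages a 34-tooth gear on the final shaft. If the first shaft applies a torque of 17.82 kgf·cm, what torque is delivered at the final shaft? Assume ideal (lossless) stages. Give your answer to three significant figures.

After the gear mesh (76/26): 17.82 × 2.9231 = 52.089 kgf·cm
After the chain (22/14): 52.089 × 1.5714 = 81.855 kgf·cm
After the gear mesh (34/138): 81.855 × 0.24638 = 20.167 kgf·cm

20.2 kgf·cm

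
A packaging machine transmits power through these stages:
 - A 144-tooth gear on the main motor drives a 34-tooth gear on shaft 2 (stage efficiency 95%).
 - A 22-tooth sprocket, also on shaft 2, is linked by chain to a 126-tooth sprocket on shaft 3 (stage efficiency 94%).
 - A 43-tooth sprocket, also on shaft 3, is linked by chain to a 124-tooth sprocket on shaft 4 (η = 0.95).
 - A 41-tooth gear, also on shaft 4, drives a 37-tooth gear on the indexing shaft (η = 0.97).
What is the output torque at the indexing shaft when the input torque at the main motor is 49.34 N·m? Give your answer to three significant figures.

143 N·m

Gear mesh: ratio = 34/144 = 0.23611; torque at shaft 2 = 49.34 × 0.23611 × 0.95 = 11.067 N·m.
Chain: ratio = 126/22 = 5.7273; torque at shaft 3 = 11.067 × 5.7273 × 0.94 = 59.582 N·m.
Chain: ratio = 124/43 = 2.8837; torque at shaft 4 = 59.582 × 2.8837 × 0.95 = 163.23 N·m.
Gear mesh: ratio = 37/41 = 0.90244; torque at the indexing shaft = 163.23 × 0.90244 × 0.97 = 142.88 N·m.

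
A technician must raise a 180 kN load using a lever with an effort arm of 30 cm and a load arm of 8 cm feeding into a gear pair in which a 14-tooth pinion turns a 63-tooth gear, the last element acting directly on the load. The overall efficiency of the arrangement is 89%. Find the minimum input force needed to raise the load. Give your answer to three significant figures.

12.0 kN

Lever MA = effort arm / load arm = 30/8 = 3.75.
Gear pair MA = 63/14 = 4.5.
Combined ideal MA = 3.75 × 4.5 = 16.875.
Actual MA = 16.875 × 0.89 = 15.019.
Effort = load / actual MA = 180 / 15.019 = 11.985 kN.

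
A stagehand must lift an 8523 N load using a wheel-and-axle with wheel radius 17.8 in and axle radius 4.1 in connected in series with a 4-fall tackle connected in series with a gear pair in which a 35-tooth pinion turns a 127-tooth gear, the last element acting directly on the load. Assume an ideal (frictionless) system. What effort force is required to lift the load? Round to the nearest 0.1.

Wheel-and-axle MA = R/r = 17.8/4.1 = 4.3415.
Block-and-tackle MA = number of supporting rope parts = 4.
Gear pair MA = 127/35 = 3.6286.
Combined ideal MA = 4.3415 × 4 × 3.6286 = 63.013.
Effort = load / MA = 8523 / 63.013 = 135.26 N.

135.3 N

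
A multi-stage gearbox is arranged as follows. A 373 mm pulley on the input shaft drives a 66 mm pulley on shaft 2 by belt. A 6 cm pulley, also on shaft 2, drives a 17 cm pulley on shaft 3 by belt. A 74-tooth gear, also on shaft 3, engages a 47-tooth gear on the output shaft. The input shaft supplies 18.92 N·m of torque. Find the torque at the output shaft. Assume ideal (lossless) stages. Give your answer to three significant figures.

After the belt (66/373): 18.92 × 0.17694 = 3.3478 N·m
After the belt (17/6): 3.3478 × 2.8333 = 9.4854 N·m
After the gear mesh (47/74): 9.4854 × 0.63514 = 6.0245 N·m

6.02 N·m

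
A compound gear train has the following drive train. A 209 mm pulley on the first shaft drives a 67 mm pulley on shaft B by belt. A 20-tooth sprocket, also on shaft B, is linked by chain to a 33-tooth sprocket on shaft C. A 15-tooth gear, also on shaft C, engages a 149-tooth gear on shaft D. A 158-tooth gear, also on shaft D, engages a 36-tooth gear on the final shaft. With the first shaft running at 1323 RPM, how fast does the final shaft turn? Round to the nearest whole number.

1105 RPM

Belt: ratio = 67/209 = 0.32057, so shaft B turns at 1323 / 0.32057 = 4127 RPM.
Chain: ratio = 33/20 = 1.65, so shaft C turns at 4127 / 1.65 = 2501.2 RPM.
Gear mesh: ratio = 149/15 = 9.9333, so shaft D turns at 2501.2 / 9.9333 = 251.8 RPM.
Gear mesh: ratio = 36/158 = 0.22785, so the final shaft turns at 251.8 / 0.22785 = 1105.1 RPM.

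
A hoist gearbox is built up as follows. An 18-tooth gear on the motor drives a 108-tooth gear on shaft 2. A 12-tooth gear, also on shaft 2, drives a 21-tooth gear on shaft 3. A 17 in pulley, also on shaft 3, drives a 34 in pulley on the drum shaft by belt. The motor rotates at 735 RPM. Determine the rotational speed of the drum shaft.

35 RPM

the motor → shaft 2 (gear mesh, 108/18): 735 ÷ 6 = 122.5 RPM
shaft 2 → shaft 3 (gear mesh, 21/12): 122.5 ÷ 1.75 = 70 RPM
shaft 3 → the drum shaft (belt, 34/17): 70 ÷ 2 = 35 RPM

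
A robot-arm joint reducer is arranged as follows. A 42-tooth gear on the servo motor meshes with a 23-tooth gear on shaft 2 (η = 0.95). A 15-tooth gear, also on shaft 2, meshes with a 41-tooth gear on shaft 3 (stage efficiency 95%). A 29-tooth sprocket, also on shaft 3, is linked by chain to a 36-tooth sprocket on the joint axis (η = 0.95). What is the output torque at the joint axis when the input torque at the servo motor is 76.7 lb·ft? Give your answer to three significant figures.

gear mesh 23/42 = 0.54762 → τ = 76.7·0.54762·0.95 = 39.902 lb·ft
gear mesh 41/15 = 2.7333 → τ = 39.902·2.7333·0.95 = 103.61 lb·ft
chain 36/29 = 1.2414 → τ = 103.61·1.2414·0.95 = 122.19 lb·ft

122 lb·ft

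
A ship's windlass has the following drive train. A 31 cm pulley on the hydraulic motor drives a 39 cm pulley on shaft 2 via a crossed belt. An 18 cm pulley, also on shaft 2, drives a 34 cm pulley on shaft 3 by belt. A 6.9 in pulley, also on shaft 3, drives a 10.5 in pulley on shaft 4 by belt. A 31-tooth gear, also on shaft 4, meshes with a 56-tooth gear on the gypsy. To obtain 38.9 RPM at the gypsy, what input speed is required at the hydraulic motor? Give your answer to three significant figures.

Overall ratio R = 1.2581 × 1.8889 × 1.5217 × 1.8065 = 6.5324.
Required input speed = output speed × R = 38.9 × 6.5324 = 254.11 RPM.

254 RPM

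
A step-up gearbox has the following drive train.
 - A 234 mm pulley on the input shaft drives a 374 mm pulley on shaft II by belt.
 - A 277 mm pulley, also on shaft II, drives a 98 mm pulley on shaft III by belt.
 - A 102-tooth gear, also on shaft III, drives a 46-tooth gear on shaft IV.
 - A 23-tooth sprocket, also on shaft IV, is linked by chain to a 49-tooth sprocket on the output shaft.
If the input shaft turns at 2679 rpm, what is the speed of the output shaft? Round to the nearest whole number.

4931 rpm

Belt: ratio = 374/234 = 1.5983, so shaft II turns at 2679 / 1.5983 = 1676.2 rpm.
Belt: ratio = 98/277 = 0.35379, so shaft III turns at 1676.2 / 0.35379 = 4737.7 rpm.
Gear mesh: ratio = 46/102 = 0.45098, so shaft IV turns at 4737.7 / 0.45098 = 10505 rpm.
Chain: ratio = 49/23 = 2.1304, so the output shaft turns at 10505 / 2.1304 = 4931.1 rpm.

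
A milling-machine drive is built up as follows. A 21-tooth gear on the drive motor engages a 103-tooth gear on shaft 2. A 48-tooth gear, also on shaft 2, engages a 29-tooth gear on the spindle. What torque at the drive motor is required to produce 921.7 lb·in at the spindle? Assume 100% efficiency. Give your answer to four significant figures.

311.0 lb·in

Overall ratio R = 4.9048 × 0.60417 = 2.9633.
Input torque = output torque / R = 921.7 / 2.9633 = 311.04 lb·in.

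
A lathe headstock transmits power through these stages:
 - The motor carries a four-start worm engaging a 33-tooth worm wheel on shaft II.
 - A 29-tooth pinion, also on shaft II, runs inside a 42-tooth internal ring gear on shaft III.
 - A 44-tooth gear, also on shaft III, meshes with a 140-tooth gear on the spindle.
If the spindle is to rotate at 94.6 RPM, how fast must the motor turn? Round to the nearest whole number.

Overall ratio R = 8.25 × 1.4483 × 3.1818 = 38.017.
Required input speed = output speed × R = 94.6 × 38.017 = 3596.4 RPM.

3596 RPM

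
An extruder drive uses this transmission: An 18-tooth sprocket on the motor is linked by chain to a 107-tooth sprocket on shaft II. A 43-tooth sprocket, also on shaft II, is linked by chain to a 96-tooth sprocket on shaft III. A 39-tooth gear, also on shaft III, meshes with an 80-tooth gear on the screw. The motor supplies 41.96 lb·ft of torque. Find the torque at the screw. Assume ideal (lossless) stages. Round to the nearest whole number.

1142 lb·ft

After the chain (107/18): 41.96 × 5.9444 = 249.43 lb·ft
After the chain (96/43): 249.43 × 2.2326 = 556.86 lb·ft
After the gear mesh (80/39): 556.86 × 2.0513 = 1142.3 lb·ft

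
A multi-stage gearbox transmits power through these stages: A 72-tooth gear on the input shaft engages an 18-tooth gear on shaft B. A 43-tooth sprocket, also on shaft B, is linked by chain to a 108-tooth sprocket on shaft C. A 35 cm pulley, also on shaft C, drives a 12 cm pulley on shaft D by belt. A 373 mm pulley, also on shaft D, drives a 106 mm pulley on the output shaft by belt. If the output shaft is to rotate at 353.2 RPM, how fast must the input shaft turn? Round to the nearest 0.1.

21.6 RPM

Overall ratio R = 0.25 × 2.5116 × 0.34286 × 0.28418 = 0.061179.
Required input speed = output speed × R = 353.2 × 0.061179 = 21.609 RPM.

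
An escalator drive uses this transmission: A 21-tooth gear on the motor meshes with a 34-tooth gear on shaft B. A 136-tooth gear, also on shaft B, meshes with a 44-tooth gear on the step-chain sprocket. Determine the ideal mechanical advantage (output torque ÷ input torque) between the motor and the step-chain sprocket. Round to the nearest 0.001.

Each stage contributes driven/driver: gear mesh 34/21 = 1.619, gear mesh 44/136 = 0.32353.
Overall: 1.619 × 0.32353 = 0.52381.

0.524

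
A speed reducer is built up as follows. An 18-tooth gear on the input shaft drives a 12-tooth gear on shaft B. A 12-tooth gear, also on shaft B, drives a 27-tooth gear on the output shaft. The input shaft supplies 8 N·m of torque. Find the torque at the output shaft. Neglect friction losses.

12 N·m

After the gear mesh (12/18): 8 × 0.66667 = 5.3333 N·m
After the gear mesh (27/12): 5.3333 × 2.25 = 12 N·m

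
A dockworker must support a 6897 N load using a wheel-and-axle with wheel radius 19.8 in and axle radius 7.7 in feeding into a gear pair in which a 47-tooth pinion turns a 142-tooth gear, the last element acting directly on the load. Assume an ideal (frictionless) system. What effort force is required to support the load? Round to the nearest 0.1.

Wheel-and-axle MA = R/r = 19.8/7.7 = 2.5714.
Gear pair MA = 142/47 = 3.0213.
Combined ideal MA = 2.5714 × 3.0213 = 7.769.
Effort = load / MA = 6897 / 7.769 = 887.76 N.

887.8 N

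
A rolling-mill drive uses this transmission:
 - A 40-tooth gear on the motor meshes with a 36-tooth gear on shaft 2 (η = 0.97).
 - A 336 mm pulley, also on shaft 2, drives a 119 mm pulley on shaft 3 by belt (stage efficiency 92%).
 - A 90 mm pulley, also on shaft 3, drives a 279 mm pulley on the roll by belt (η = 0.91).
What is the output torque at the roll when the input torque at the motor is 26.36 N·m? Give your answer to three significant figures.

Gear mesh: ratio = 36/40 = 0.9; torque at shaft 2 = 26.36 × 0.9 × 0.97 = 23.012 N·m.
Belt: ratio = 119/336 = 0.35417; torque at shaft 3 = 23.012 × 0.35417 × 0.92 = 7.4982 N·m.
Belt: ratio = 279/90 = 3.1; torque at the roll = 7.4982 × 3.1 × 0.91 = 21.152 N·m.

21.2 N·m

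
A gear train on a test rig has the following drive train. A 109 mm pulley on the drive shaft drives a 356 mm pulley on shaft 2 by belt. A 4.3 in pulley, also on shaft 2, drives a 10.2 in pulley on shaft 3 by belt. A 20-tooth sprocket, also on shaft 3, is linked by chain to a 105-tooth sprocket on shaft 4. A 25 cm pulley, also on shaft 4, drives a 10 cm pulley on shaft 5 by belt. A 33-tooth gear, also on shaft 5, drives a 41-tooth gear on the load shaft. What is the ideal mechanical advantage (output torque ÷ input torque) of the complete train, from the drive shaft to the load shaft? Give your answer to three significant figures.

20.2

Each stage contributes driven/driver: belt 356/109 = 3.2661, belt 10.2/4.3 = 2.3721, chain 105/20 = 5.25, belt 10/25 = 0.4, gear mesh 41/33 = 1.2424.
Overall: 3.2661 × 2.3721 × 5.25 × 0.4 × 1.2424 = 20.214.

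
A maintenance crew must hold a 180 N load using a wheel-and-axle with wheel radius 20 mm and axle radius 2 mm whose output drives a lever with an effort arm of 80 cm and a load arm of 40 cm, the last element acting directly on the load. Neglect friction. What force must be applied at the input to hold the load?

Wheel-and-axle MA = R/r = 20/2 = 10.
Lever MA = effort arm / load arm = 80/40 = 2.
Combined ideal MA = 10 × 2 = 20.
Effort = load / MA = 180 / 20 = 9 N.

9 N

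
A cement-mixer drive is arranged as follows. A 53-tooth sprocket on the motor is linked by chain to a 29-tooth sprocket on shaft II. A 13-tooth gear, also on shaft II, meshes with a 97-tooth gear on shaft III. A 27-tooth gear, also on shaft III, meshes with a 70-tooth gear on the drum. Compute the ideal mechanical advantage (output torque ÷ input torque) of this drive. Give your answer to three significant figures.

10.6

Each stage contributes driven/driver: chain 29/53 = 0.54717, gear mesh 97/13 = 7.4615, gear mesh 70/27 = 2.5926.
Overall: 0.54717 × 7.4615 × 2.5926 = 10.585.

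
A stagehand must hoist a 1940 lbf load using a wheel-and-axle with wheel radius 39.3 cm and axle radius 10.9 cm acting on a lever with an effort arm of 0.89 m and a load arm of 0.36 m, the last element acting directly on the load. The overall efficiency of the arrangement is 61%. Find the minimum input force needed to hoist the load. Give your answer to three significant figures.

357 lbf

Wheel-and-axle MA = R/r = 39.3/10.9 = 3.6055.
Lever MA = effort arm / load arm = 0.89/0.36 = 2.4722.
Combined ideal MA = 3.6055 × 2.4722 = 8.9136.
Actual MA = 8.9136 × 0.61 = 5.4373.
Effort = load / actual MA = 1940 / 5.4373 = 356.79 lbf.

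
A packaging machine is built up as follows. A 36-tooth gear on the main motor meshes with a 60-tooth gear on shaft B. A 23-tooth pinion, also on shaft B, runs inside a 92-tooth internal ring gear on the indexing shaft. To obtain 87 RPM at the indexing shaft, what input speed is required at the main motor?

Overall ratio R = 1.6667 × 4 = 6.6667.
Required input speed = output speed × R = 87 × 6.6667 = 580 RPM.

580 RPM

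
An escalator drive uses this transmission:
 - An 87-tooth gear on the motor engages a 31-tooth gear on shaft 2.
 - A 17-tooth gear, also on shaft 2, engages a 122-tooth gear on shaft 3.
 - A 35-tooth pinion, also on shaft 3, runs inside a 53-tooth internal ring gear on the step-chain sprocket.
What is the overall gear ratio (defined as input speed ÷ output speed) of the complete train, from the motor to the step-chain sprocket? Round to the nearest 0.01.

3.87

Each stage contributes driven/driver: gear mesh 31/87 = 0.35632, gear mesh 122/17 = 7.1765, internal gear 53/35 = 1.5143.
Overall: 0.35632 × 7.1765 × 1.5143 = 3.8722.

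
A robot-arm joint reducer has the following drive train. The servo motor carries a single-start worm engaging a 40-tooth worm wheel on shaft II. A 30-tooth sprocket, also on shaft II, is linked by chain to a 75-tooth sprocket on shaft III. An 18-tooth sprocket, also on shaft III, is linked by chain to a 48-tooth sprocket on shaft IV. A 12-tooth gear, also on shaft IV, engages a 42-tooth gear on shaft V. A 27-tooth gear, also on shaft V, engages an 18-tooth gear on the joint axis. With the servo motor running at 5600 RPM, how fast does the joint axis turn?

Worm: ratio = 40/1 = 40, so shaft II turns at 5600 / 40 = 140 RPM.
Chain: ratio = 75/30 = 2.5, so shaft III turns at 140 / 2.5 = 56 RPM.
Chain: ratio = 48/18 = 2.6667, so shaft IV turns at 56 / 2.6667 = 21 RPM.
Gear mesh: ratio = 42/12 = 3.5, so shaft V turns at 21 / 3.5 = 6 RPM.
Gear mesh: ratio = 18/27 = 0.66667, so the joint axis turns at 6 / 0.66667 = 9 RPM.

9 RPM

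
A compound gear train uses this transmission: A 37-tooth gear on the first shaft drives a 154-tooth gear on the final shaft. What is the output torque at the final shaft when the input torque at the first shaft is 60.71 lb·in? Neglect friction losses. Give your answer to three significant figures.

Gear mesh: ratio = 154/37 = 4.1622; torque at the final shaft = 60.71 × 4.1622 = 252.68 lb·in.

253 lb·in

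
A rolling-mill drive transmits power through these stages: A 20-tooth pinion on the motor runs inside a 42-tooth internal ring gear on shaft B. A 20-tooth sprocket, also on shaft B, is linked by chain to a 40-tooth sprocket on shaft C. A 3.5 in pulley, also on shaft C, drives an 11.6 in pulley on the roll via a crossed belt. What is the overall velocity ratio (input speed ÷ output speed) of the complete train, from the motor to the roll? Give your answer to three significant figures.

Each stage contributes driven/driver: internal gear 42/20 = 2.1, chain 40/20 = 2, belt 11.6/3.5 = 3.3143.
Overall: 2.1 × 2 × 3.3143 = 13.92.

13.9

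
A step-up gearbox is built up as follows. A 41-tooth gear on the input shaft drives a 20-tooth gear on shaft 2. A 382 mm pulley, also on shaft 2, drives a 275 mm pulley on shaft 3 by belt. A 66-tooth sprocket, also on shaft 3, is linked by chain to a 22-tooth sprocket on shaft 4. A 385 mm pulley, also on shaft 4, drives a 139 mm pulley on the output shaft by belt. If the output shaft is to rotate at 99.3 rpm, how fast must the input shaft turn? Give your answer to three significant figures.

Overall ratio R = 0.4878 × 0.7199 × 0.33333 × 0.36104 = 0.042262.
Required input speed = output speed × R = 99.3 × 0.042262 = 4.1966 rpm.

4.20 rpm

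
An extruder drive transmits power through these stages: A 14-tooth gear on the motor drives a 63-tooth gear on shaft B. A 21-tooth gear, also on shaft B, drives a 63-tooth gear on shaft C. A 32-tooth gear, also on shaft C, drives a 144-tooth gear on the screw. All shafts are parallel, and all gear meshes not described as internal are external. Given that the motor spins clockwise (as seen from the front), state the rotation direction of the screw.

counterclockwise

the motor → shaft B: external mesh, 1 reversal → CCW.
shaft B → shaft C: external mesh, 1 reversal → CW.
shaft C → the screw: external mesh, 1 reversal → CCW.
3 reversals in total — an odd number — so the screw turns opposite to the motor.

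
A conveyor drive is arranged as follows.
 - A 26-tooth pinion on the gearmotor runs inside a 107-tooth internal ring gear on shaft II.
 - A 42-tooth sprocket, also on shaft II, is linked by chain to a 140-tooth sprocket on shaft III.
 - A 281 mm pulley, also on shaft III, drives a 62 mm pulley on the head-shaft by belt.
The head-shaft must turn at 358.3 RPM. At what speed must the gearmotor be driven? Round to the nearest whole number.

Overall ratio R = 4.1154 × 3.3333 × 0.22064 = 3.0267.
Required input speed = output speed × R = 358.3 × 3.0267 = 1084.5 RPM.

1084 RPM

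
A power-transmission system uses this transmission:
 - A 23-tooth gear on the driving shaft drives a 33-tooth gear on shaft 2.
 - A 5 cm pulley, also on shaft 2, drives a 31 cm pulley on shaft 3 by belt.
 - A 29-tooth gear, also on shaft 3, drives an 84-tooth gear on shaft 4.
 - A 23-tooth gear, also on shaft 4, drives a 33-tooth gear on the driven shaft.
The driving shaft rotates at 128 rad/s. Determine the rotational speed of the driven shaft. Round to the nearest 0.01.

gear mesh 33/23 = 1.4348 → 128/1.4348 = 89.212 rad/s
belt 31/5 = 6.2 → 89.212/6.2 = 14.389 rad/s
gear mesh 84/29 = 2.8966 → 14.389/2.8966 = 4.9676 rad/s
gear mesh 33/23 = 1.4348 → 4.9676/1.4348 = 3.4623 rad/s

3.46 rad/s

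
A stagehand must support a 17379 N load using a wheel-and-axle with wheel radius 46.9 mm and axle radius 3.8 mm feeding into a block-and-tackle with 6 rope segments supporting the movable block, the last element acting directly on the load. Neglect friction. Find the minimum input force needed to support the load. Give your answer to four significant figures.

234.7 N

Wheel-and-axle MA = R/r = 46.9/3.8 = 12.342.
Block-and-tackle MA = number of supporting rope parts = 6.
Combined ideal MA = 12.342 × 6 = 74.053.
Effort = load / MA = 17379 / 74.053 = 234.68 N.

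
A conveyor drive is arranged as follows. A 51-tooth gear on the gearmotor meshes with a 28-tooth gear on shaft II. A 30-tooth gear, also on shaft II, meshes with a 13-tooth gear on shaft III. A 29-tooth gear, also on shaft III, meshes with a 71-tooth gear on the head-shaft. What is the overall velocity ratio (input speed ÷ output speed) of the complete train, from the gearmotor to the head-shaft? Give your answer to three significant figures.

Each stage contributes driven/driver: gear mesh 28/51 = 0.54902, gear mesh 13/30 = 0.43333, gear mesh 71/29 = 2.4483.
Overall: 0.54902 × 0.43333 × 2.4483 = 0.58247.

0.582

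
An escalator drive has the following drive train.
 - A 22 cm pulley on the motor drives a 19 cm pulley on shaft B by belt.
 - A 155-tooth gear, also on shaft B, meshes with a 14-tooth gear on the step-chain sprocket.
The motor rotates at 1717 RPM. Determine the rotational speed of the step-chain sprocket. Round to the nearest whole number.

22011 RPM

the motor → shaft B (belt, 19/22): 1717 ÷ 0.86364 = 1988.1 RPM
shaft B → the step-chain sprocket (gear mesh, 14/155): 1988.1 ÷ 0.090323 = 22011 RPM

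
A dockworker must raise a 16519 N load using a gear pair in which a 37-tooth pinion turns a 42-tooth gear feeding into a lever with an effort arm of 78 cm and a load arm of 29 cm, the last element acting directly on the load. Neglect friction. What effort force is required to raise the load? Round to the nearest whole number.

Gear pair MA = 42/37 = 1.1351.
Lever MA = effort arm / load arm = 78/29 = 2.6897.
Combined ideal MA = 1.1351 × 2.6897 = 3.0531.
Effort = load / MA = 16519 / 3.0531 = 5410.5 N.

5411 N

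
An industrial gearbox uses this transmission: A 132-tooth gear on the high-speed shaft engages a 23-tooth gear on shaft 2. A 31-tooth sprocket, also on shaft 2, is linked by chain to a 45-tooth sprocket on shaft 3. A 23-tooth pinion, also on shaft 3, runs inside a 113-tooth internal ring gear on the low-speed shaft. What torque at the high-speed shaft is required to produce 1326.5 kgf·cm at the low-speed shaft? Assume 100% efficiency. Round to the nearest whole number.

1067 kgf·cm

Overall ratio R = 0.17424 × 1.4516 × 4.913 = 1.2427.
Input torque = output torque / R = 1326.5 / 1.2427 = 1067.5 kgf·cm.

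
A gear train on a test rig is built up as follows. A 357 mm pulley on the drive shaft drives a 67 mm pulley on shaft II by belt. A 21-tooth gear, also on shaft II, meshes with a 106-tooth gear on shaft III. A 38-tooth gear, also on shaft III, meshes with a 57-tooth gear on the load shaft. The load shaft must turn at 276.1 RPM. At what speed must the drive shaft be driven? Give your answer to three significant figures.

Overall ratio R = 0.18768 × 5.0476 × 1.5 = 1.421.
Required input speed = output speed × R = 276.1 × 1.421 = 392.33 RPM.

392 RPM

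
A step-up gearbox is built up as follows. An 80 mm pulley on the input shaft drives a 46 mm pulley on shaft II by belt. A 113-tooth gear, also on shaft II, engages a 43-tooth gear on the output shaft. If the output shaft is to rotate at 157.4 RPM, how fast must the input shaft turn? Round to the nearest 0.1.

Overall ratio R = 0.575 × 0.38053 = 0.21881.
Required input speed = output speed × R = 157.4 × 0.21881 = 34.44 RPM.

34.4 RPM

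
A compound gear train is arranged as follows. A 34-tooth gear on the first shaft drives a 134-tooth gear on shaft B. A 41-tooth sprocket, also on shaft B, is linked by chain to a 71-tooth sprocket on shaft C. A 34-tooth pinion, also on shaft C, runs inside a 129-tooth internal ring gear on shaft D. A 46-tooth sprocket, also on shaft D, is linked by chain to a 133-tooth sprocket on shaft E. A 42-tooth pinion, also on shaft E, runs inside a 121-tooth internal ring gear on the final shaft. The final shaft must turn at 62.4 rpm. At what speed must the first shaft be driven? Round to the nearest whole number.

13459 rpm

Overall ratio R = 3.9412 × 1.7317 × 3.7941 × 2.8913 × 2.881 = 215.7.
Required input speed = output speed × R = 62.4 × 215.7 = 13459 rpm.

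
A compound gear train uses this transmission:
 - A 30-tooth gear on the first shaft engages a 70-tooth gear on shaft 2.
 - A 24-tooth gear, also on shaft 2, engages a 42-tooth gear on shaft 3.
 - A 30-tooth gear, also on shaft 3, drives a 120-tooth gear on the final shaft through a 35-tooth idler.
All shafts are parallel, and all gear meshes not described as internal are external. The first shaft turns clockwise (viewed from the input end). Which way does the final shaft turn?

clockwise

the first shaft → shaft 2: external mesh, 1 reversal → CCW.
shaft 2 → shaft 3: external mesh, 1 reversal → CW.
shaft 3 → the final shaft: driver → idler → driven is 2 external meshes, 2 reversals → CW.
4 reversals in total — an even number — so the final shaft turns the same way as the first shaft.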